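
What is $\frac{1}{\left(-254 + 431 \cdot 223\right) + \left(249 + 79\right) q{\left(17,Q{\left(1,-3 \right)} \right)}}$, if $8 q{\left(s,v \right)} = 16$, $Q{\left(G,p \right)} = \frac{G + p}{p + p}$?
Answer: $\frac{1}{96515} \approx 1.0361 \cdot 10^{-5}$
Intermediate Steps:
$Q{\left(G,p \right)} = \frac{G + p}{2 p}$
$q{\left(s,v \right)} = 2$ ($q{\left(s,v \right)} = \frac{1}{8} \cdot 16 = 2$)
$\frac{1}{\left(-254 + 431 \cdot 223\right) + \left(249 + 79\right) q{\left(17,Q{\left(1,-3 \right)} \right)}} = \frac{1}{\left(-254 + 431 \cdot 223\right) + \left(249 + 79\right) 2} = \frac{1}{\left(-254 + 96113\right) + 328 \cdot 2} = \frac{1}{95859 + 656} = \frac{1}{96515}$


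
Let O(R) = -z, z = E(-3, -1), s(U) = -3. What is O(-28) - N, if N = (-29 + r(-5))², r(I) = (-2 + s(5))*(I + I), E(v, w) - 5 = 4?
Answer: -450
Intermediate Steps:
E(v, w) = 9 (E(v, w) = 5 + 4 = 9)
z = 9
r(I) = -10*I (r(I) = (-2 - 3)*(I + I) = -10*I)
N = 441 (N = (-29 - 10*(-5))² = (-29 + 50)² = 21² = 441)
O(R) = -9 (O(R) = -1*9 = -9)
O(-28) - N = -9 - 1*441 = -9 - 441 = -450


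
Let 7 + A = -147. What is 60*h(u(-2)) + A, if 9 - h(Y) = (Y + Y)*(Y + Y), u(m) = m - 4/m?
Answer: 386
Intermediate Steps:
A = -154 (A = -7 - 147 = -154)
u(m) = m - 4/m
h(Y) = 9 - 4*Y² (h(Y) = 9 - (Y + Y)*(Y + Y) = 9 - 2*Y*2*Y = 9 - 4*Y²)
60*h(u(-2)) + A = 60*(9 - 4*(-2 - 4/(-2))²) - 154 = 60*(9 - 4*(-2 - 4*(-½))²) - 154 = 60*(9 - 4*(-2 + 2)²) - 154 = 60*(9 - 4*0²) - 154 = 60*(9 - 4*0) - 154 = 60*(9 + 0) - 154 = 60*9 - 154 = 540 - 154 = 386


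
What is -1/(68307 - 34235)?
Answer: -1/34072 ≈ -2.9350e-5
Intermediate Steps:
-1/(68307 - 34235) = -1/34072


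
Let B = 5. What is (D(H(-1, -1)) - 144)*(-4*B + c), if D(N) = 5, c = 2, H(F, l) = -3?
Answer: 2502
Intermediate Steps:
(D(H(-1, -1)) - 144)*(-4*B + c) = (5 - 144)*(-4*5 + 2) = -139*(-20 + 2) = -139*(-18) = 2502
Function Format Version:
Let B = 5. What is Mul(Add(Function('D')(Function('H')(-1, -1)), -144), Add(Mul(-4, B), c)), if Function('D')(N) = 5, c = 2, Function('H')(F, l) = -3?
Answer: 2502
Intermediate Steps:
Mul(Add(Function('D')(Function('H')(-1, -1)), -144), Add(Mul(-4, B), c)) = Mul(Add(5, -144), Add(Mul(-4, 5), 2)) = Mul(-139, Add(-20, 2)) = Mul(-139, -18) = 2502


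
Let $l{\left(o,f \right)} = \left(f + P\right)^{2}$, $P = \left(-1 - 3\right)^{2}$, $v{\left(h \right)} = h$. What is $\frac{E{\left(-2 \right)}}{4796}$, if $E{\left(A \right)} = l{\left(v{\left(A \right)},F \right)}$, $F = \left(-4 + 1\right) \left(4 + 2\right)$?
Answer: $\frac{1}{1199} \approx 0.00083403$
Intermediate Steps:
$P = 16$ ($P = \left(-4\right)^{2} = 16$)
$F = -18$ ($F = \left(-3\right) 6 = -18$)
$l{\left(o,f \right)} = \left(16 + f\right)^{2}$ ($l{\left(o,f \right)} = \left(f + 16\right)^{2} = \left(16 + f\right)^{2}$)
$E{\left(A \right)} = 4$ ($E{\left(A \right)} = \left(16 - 18\right)^{2} = \left(-2\right)^{2} = 4$)
$\frac{E{\left(-2 \right)}}{4796} = \frac{4}{4796} = 4 \cdot \frac{1}{4796} = \frac{1}{1199}$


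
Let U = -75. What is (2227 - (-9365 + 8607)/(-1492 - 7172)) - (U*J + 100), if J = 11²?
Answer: 48526685/4332 ≈ 11202.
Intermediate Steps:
J = 121
(2227 - (-9365 + 8607)/(-1492 - 7172)) - (U*J + 100) = (2227 - (-9365 + 8607)/(-1492 - 7172)) - (-75*121 + 100) = (2227 - (-758)/(-8664)) - (-9075 + 100) = (2227 - (-758)*(-1)/8664) - 1*(-8975) = (2227 - 1*379/4332) + 8975 = (2227 - 379/4332) + 8975 = 9646985/4332 + 8975 = 48526685/4332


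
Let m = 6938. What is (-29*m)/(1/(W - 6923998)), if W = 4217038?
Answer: 544645765920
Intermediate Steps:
(-29*m)/(1/(W - 6923998)) = (-29*6938)/(1/(4217038 - 6923998)) = -201202/(1/(-2706960)) = -201202/(-1/2706960) = -201202*(-2706960) = 544645765920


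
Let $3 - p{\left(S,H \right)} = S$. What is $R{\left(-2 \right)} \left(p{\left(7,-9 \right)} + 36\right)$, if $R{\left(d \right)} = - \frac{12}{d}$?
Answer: $192$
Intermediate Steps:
$p{\left(S,H \right)} = 3 - S$
$R{\left(-2 \right)} \left(p{\left(7,-9 \right)} + 36\right) = - \frac{12}{-2} \left(\left(3 - 7\right) + 36\right) = \left(-12\right) \left(- \frac{1}{2}\right) \left(\left(3 - 7\right) + 36\right) = 6 \left(-4 + 36\right) = 6 \cdot 32 = 192$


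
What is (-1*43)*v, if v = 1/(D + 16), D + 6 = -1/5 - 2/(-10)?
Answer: -43/10 ≈ -4.3000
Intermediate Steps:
D = -6 (D = -6 + (-1/5 - 2/(-10)) = -6 + (-1*⅕ - 2*(-⅒)) = -6 + (-⅕ + ⅕) = -6 + 0 = -6)
v = ⅒ (v = 1/(-6 + 16) = 1/10 = ⅒ ≈ 0.10000)
(-1*43)*v = -1*43*(⅒) = -43*⅒ = -43/10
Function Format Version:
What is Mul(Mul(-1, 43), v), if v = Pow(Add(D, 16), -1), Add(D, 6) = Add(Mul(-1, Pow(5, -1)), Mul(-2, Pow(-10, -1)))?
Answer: Rational(-43, 10) ≈ -4.3000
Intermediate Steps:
D = -6 (D = Add(-6, Add(Mul(-1, Pow(5, -1)), Mul(-2, Pow(-10, -1)))) = Add(-6, Add(Mul(-1, Rational(1, 5)), Mul(-2, Rational(-1, 10)))) = Add(-6, Add(Rational(-1, 5), Rational(1, 5))) = Add(-6, 0) = -6)
v = Rational(1, 10) (v = Pow(Add(-6, 16), -1) = Pow(10, -1) = Rational(1, 10) ≈ 0.10000)
Mul(Mul(-1, 43), v) = Mul(Mul(-1, 43), Rational(1, 10)) = Mul(-43, Rational(1, 10)) = Rational(-43, 10)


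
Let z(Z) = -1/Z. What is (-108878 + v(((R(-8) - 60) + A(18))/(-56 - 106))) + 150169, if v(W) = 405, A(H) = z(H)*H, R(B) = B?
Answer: 41696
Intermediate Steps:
A(H) = -1 (A(H) = (-1/H)*H = -1)
(-108878 + v(((R(-8) - 60) + A(18))/(-56 - 106))) + 150169 = (-108878 + 405) + 150169 = -108473 + 150169 = 41696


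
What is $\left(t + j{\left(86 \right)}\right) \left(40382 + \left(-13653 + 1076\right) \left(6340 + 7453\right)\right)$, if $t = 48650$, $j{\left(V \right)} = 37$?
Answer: $-8443989872973$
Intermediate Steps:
$\left(t + j{\left(86 \right)}\right) \left(40382 + \left(-13653 + 1076\right) \left(6340 + 7453\right)\right) = \left(48650 + 37\right) \left(40382 + \left(-13653 + 1076\right) \left(6340 + 7453\right)\right) = 48687 \left(40382 - 173474561\right) = 48687 \left(-173434179\right) = -8443989872973$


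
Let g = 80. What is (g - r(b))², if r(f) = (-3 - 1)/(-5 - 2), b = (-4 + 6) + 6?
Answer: 309136/49 ≈ 6308.9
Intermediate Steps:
b = 8 (b = 2 + 6 = 8)
r(f) = 4/7 (r(f) = -4/(-7) = -4*(-⅐) = 4/7)
(g - r(b))² = (80 - 1*4/7)² = (80 - 4/7)² = (556/7)² = 309136/49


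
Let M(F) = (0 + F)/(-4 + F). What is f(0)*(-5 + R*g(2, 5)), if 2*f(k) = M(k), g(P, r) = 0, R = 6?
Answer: 0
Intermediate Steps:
M(F) = F/(-4 + F)
f(k) = k/(2*(-4 + k)) (f(k) = (k/(-4 + k))/2 = k/(2*(-4 + k)))
f(0)*(-5 + R*g(2, 5)) = ((½)*0/(-4 + 0))*(-5 + 6*0) = ((½)*0/(-4))*(-5 + 0) = ((½)*0*(-¼))*(-5) = 0*(-5) = 0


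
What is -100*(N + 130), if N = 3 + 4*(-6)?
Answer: -10900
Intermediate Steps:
N = -21 (N = 3 - 24 = -21)
-100*(N + 130) = -100*(-21 + 130) = -100*109 = -10900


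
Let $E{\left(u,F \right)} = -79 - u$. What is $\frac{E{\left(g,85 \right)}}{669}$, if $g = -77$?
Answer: $- \frac{2}{669} \approx -0.0029895$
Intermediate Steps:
$\frac{E{\left(g,85 \right)}}{669} = \frac{-79 - -77}{669} = \left(-79 + 77\right) \frac{1}{669} = \left(-2\right) \frac{1}{669} = - \frac{2}{669}$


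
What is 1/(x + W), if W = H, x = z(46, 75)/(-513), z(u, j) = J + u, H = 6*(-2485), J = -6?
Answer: -513/7648870 ≈ -6.7069e-5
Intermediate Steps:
H = -14910
z(u, j) = -6 + u
x = -40/513 (x = (-6 + 46)/(-513) = 40*(-1/513) = -40/513 ≈ -0.077973)
W = -14910
1/(x + W) = 1/(-40/513 - 14910) = 1/(-7648870/513) = -513/7648870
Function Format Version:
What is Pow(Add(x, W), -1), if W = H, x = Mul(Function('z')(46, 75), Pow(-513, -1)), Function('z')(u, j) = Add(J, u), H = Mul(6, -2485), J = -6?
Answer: Rational(-513, 7648870) ≈ -6.7069e-5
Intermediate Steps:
H = -14910
Function('z')(u, j) = Add(-6, u)
x = Rational(-40, 513) (x = Mul(Add(-6, 46), Pow(-513, -1)) = Mul(40, Rational(-1, 513)) = Rational(-40, 513) ≈ -0.077973)
W = -14910
Pow(Add(x, W), -1) = Pow(Add(Rational(-40, 513), -14910), -1) = Pow(Rational(-7648870, 513), -1) = Rational(-513, 7648870)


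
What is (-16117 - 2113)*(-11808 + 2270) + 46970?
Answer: 173924710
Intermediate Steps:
(-16117 - 2113)*(-11808 + 2270) + 46970 = -18230*(-9538) + 46970 = 173877740 + 46970 = 173924710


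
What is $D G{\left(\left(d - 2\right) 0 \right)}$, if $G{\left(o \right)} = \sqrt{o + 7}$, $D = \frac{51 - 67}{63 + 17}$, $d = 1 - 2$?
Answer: $- \frac{\sqrt{7}}{5} \approx -0.52915$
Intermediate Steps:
$d = -1$
$D = - \frac{1}{5}$ ($D = - \frac{16}{80} = \left(-16\right) \frac{1}{80} = - \frac{1}{5} \approx -0.2$)
$G{\left(o \right)} = \sqrt{7 + o}$
$D G{\left(\left(d - 2\right) 0 \right)} = - \frac{\sqrt{7 + \left(-1 - 2\right) 0}}{5} = - \frac{\sqrt{7 - 0}}{5} = - \frac{\sqrt{7 + 0}}{5} = - \frac{\sqrt{7}}{5}$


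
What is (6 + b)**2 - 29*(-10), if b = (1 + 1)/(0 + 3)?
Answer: 3010/9 ≈ 334.44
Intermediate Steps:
b = 2/3 ≈ 0.66667
(6 + b)**2 - 29*(-10) = (6 + 2/3)**2 - 29*(-10) = (20/3)**2 + 290 = 400/9 + 290 = 3010/9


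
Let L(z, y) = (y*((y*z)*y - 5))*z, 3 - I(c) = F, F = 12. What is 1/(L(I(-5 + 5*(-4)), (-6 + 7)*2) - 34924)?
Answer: -1/34186 ≈ -2.9252e-5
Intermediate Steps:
I(c) = -9 (I(c) = 3 - 1*12 = 3 - 12 = -9)
L(z, y) = y*z*(-5 + z*y²) (L(z, y) = (y*(z*y² - 5))*z = (y*(-5 + z*y²))*z = y*z*(-5 + z*y²))
1/(L(I(-5 + 5*(-4)), (-6 + 7)*2) - 34924) = 1/(((-6 + 7)*2)*(-9)*(-5 - 9*4*(-6 + 7)²) - 34924) = 1/((1*2)*(-9)*(-5 - 9*(1*2)²) - 34924) = 1/(2*(-9)*(-5 - 9*2²) - 34924) = 1/(2*(-9)*(-5 - 9*4) - 34924) = 1/(2*(-9)*(-5 - 36) - 34924) = 1/(2*(-9)*(-41) - 34924) = 1/(738 - 34924) = 1/(-34186) = -1/34186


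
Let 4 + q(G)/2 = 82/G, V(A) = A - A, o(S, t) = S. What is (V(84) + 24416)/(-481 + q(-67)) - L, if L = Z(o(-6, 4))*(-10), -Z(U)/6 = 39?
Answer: -78685052/32927 ≈ -2389.7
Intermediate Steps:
V(A) = 0
Z(U) = -234 (Z(U) = -6*39 = -234)
q(G) = -8 + 164/G (q(G) = -8 + 2*(82/G) = -8 + 164/G)
L = 2340 (L = -234*(-10) = 2340)
(V(84) + 24416)/(-481 + q(-67)) - L = (0 + 24416)/(-481 + (-8 + 164/(-67))) - 1*2340 = 24416/(-481 + (-8 + 164*(-1/67))) - 2340 = 24416/(-481 + (-8 - 164/67)) - 2340 = 24416/(-481 - 700/67) - 2340 = 24416/(-32927/67) - 2340 = 24416*(-67/32927) - 2340 = -1635872/32927 - 2340 = -78685052/32927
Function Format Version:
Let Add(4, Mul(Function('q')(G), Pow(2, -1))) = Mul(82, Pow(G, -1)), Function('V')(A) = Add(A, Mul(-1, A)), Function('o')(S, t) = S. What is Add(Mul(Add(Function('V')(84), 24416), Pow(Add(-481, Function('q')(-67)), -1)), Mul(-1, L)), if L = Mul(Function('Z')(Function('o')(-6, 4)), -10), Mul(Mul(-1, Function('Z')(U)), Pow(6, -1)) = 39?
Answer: Rational(-78685052, 32927) ≈ -2389.7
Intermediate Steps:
Function('V')(A) = 0
Function('Z')(U) = -234 (Function('Z')(U) = Mul(-6, 39) = -234)
Function('q')(G) = Add(-8, Mul(164, Pow(G, -1))) (Function('q')(G) = Add(-8, Mul(2, Mul(82, Pow(G, -1)))) = Add(-8, Mul(164, Pow(G, -1))))
L = 2340 (L = Mul(-234, -10) = 2340)
Add(Mul(Add(Function('V')(84), 24416), Pow(Add(-481, Function('q')(-67)), -1)), Mul(-1, L)) = Add(Mul(Add(0, 24416), Pow(Add(-481, Add(-8, Mul(164, Pow(-67, -1)))), -1)), Mul(-1, 2340)) = Add(Mul(24416, Pow(Add(-481, Add(-8, Mul(164, Rational(-1, 67)))), -1)), -2340) = Add(Mul(24416, Pow(Add(-481, Add(-8, Rational(-164, 67))), -1)), -2340) = Add(Mul(24416, Pow(Add(-481, Rational(-700, 67)), -1)), -2340) = Add(Mul(24416, Pow(Rational(-32927, 67), -1)), -2340) = Add(Mul(24416, Rational(-67, 32927)), -2340) = Add(Rational(-1635872, 32927), -2340) = Rational(-78685052, 32927)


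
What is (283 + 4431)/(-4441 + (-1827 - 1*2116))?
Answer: -2357/4192 ≈ -0.56226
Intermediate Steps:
(283 + 4431)/(-4441 + (-1827 - 1*2116)) = 4714/(-4441 + (-1827 - 2116)) = 4714/(-4441 - 3943) = 4714/(-8384) = 4714*(-1/8384) = -2357/4192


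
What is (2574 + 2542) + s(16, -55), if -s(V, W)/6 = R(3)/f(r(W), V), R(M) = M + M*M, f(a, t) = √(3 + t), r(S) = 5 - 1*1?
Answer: 5116 - 72*√19/19 ≈ 5099.5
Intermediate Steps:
r(S) = 4 (r(S) = 5 - 1 = 4)
R(M) = M + M²
s(V, W) = -72/√(3 + V) (s(V, W) = -6*3*(1 + 3)/(√(3 + V)) = -6*3*4/√(3 + V) = -72/√(3 + V))
(2574 + 2542) + s(16, -55) = (2574 + 2542) - 72/√(3 + 16) = 5116 - 72*√19/19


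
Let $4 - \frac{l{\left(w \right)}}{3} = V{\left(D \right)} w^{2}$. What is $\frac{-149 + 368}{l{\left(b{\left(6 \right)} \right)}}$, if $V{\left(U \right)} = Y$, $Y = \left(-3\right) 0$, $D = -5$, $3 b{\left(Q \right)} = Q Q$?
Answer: $\frac{73}{4} \approx 18.25$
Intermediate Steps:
$b{\left(Q \right)} = \frac{Q^{2}}{3}$ ($b{\left(Q \right)} = \frac{Q Q}{3} = \frac{Q^{2}}{3}$)
$Y = 0$
$V{\left(U \right)} = 0$
$l{\left(w \right)} = 12$ ($l{\left(w \right)} = 12 - 3 \cdot 0 w^{2} = 12 - 0 = 12 + 0 = 12$)
$\frac{-149 + 368}{l{\left(b{\left(6 \right)} \right)}} = \frac{-149 + 368}{12} = 219 \cdot \frac{1}{12} = \frac{73}{4}$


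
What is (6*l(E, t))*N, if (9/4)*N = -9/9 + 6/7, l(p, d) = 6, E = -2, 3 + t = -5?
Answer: -16/7 ≈ -2.2857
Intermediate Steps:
t = -8 (t = -3 - 5 = -8)
N = -4/63 (N = 4*(-9/9 + 6/7)/9 = 4*(-9*1/9 + 6*(1/7))/9 = 4*(-1 + 6/7)/9 = (4/9)*(-1/7) = -4/63 ≈ -0.063492)
(6*l(E, t))*N = (6*6)*(-4/63) = 36*(-4/63) = -16/7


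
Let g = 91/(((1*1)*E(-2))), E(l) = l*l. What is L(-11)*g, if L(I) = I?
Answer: -1001/4 ≈ -250.25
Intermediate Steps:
E(l) = l²
g = 91/4 (g = 91/(((1*1)*(-2)²)) = 91/((1*4)) = 91/4 ≈ 22.750)
L(-11)*g = -11*91/4 = -1001/4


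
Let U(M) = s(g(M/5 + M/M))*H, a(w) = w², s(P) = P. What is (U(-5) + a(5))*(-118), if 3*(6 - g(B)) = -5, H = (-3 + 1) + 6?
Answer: -19706/3 ≈ -6568.7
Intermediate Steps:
H = 4 (H = -2 + 6 = 4)
g(B) = 23/3 (g(B) = 6 - ⅓*(-5) = 6 + 5/3 = 23/3)
U(M) = 92/3 (U(M) = (23/3)*4 = 92/3)
(U(-5) + a(5))*(-118) = (92/3 + 5²)*(-118) = (92/3 + 25)*(-118) = (167/3)*(-118) = -19706/3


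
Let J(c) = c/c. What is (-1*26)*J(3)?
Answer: -26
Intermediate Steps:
J(c) = 1
(-1*26)*J(3) = -1*26*1 = -26*1 = -26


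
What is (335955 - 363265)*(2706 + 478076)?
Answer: -13130156420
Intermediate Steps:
(335955 - 363265)*(2706 + 478076) = -27310*480782 = -13130156420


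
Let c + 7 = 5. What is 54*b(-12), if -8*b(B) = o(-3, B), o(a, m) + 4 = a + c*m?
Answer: -459/4 ≈ -114.75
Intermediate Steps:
c = -2 (c = -7 + 5 = -2)
o(a, m) = -4 + a - 2*m (o(a, m) = -4 + (a - 2*m) = -4 + a - 2*m)
b(B) = 7/8 + B/4 (b(B) = -(-4 - 3 - 2*B)/8 = -(-7 - 2*B)/8 = 7/8 + B/4)
54*b(-12) = 54*(7/8 + (¼)*(-12)) = 54*(7/8 - 3) = 54*(-17/8) = -459/4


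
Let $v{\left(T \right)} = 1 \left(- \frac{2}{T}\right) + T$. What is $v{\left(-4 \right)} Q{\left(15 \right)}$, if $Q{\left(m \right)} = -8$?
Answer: $28$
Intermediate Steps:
$v{\left(T \right)} = T - \frac{2}{T}$ ($v{\left(T \right)} = - \frac{2}{T} + T = T - \frac{2}{T}$)
$v{\left(-4 \right)} Q{\left(15 \right)} = \left(-4 - \frac{2}{-4}\right) \left(-8\right) = \left(-4 - - \frac{1}{2}\right) \left(-8\right) = \left(-4 + \frac{1}{2}\right) \left(-8\right) = \left(- \frac{7}{2}\right) \left(-8\right) = 28$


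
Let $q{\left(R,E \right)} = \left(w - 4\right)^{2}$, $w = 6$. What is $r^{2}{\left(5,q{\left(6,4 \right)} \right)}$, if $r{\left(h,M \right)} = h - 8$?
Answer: $9$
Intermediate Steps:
$q{\left(R,E \right)} = 4$ ($q{\left(R,E \right)} = \left(6 - 4\right)^{2} = 2^{2} = 4$)
$r{\left(h,M \right)} = -8 + h$
$r^{2}{\left(5,q{\left(6,4 \right)} \right)} = \left(-8 + 5\right)^{2} = \left(-3\right)^{2} = 9$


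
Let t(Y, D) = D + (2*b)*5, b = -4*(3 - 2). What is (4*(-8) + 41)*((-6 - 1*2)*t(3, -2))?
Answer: 3024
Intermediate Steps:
b = -4 (b = -4*1 = -4)
t(Y, D) = -40 + D (t(Y, D) = D + (2*(-4))*5 = D - 8*5 = D - 40 = -40 + D)
(4*(-8) + 41)*((-6 - 1*2)*t(3, -2)) = (4*(-8) + 41)*((-6 - 1*2)*(-40 - 2)) = (-32 + 41)*((-6 - 2)*(-42)) = 9*(-8*(-42)) = 9*336 = 3024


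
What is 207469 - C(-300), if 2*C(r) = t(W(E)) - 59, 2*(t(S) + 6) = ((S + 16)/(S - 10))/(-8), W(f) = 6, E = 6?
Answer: 13280085/64 ≈ 2.0750e+5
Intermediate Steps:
t(S) = -6 - (16 + S)/(16*(-10 + S)) (t(S) = -6 + (((S + 16)/(S - 10))/(-8))/2 = -6 + (((16 + S)/(-10 + S))*(-⅛))/2 = -6 + (-(16 + S)/(8*(-10 + S)))/2 = -6 - (16 + S)/(16*(-10 + S)))
C(r) = -2069/64 (C(r) = ((944 - 97*6)/(16*(-10 + 6)) - 59)/2 = ((1/16)*(944 - 582)/(-4) - 59)/2 = ((1/16)*(-¼)*362 - 59)/2 = (-181/32 - 59)/2 = (½)*(-2069/32) = -2069/64)
207469 - C(-300) = 207469 - 1*(-2069/64) = 207469 + 2069/64 = 13280085/64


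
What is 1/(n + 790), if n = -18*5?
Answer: 1/700 ≈ 0.0014286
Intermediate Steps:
n = -90
1/(n + 790) = 1/(-90 + 790) = 1/700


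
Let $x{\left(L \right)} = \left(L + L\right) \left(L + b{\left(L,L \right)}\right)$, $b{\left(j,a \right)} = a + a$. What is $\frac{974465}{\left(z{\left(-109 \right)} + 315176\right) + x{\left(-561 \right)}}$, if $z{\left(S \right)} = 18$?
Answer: $\frac{194893}{440704} \approx 0.44223$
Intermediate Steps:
$b{\left(j,a \right)} = 2 a$
$x{\left(L \right)} = 6 L^{2}$ ($x{\left(L \right)} = \left(L + L\right) \left(L + 2 L\right) = 2 L 3 L = 6 L^{2}$)
$\frac{974465}{\left(z{\left(-109 \right)} + 315176\right) + x{\left(-561 \right)}} = \frac{974465}{\left(18 + 315176\right) + 6 \left(-561\right)^{2}} = \frac{974465}{315194 + 6 \cdot 314721} = \frac{974465}{315194 + 1888326} = \frac{974465}{2203520} = 974465 \cdot \frac{1}{2203520} = \frac{194893}{440704}$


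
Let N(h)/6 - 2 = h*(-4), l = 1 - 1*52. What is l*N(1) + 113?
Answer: 725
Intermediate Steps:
l = -51 (l = 1 - 52 = -51)
N(h) = 12 - 24*h (N(h) = 12 + 6*(h*(-4)) = 12 + 6*(-4*h) = 12 - 24*h)
l*N(1) + 113 = -51*(12 - 24*1) + 113 = -51*(12 - 24) + 113 = -51*(-12) + 113 = 612 + 113 = 725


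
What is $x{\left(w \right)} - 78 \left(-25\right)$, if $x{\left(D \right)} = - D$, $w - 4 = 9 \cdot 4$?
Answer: $1910$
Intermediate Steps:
$w = 40$ ($w = 4 + 9 \cdot 4 = 4 + 36 = 40$)
$x{\left(w \right)} - 78 \left(-25\right) = \left(-1\right) 40 - 78 \left(-25\right) = -40 - -1950 = -40 + 1950 = 1910$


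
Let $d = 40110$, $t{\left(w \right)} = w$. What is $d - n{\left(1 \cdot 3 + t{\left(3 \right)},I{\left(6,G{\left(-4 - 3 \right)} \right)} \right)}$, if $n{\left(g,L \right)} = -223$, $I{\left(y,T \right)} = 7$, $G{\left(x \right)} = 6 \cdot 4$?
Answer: $40333$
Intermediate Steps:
$G{\left(x \right)} = 24$
$d - n{\left(1 \cdot 3 + t{\left(3 \right)},I{\left(6,G{\left(-4 - 3 \right)} \right)} \right)} = 40110 - -223 = 40110 + 223 = 40333$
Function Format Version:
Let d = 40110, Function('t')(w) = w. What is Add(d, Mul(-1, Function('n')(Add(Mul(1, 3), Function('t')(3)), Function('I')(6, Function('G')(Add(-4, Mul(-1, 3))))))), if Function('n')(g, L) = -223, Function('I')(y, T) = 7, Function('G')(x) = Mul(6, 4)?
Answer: 40333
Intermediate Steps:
Function('G')(x) = 24
Add(d, Mul(-1, Function('n')(Add(Mul(1, 3), Function('t')(3)), Function('I')(6, Function('G')(Add(-4, Mul(-1, 3))))))) = Add(40110, Mul(-1, -223)) = Add(40110, 223) = 40333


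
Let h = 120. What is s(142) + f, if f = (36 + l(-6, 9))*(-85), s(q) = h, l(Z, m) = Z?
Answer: -2430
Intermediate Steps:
s(q) = 120
f = -2550 (f = (36 - 6)*(-85) = 30*(-85) = -2550)
s(142) + f = 120 - 2550 = -2430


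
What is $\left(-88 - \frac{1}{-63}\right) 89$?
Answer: $- \frac{493327}{63} \approx -7830.6$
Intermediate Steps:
$\left(-88 - \frac{1}{-63}\right) 89 = \left(-88 - - \frac{1}{63}\right) 89 = \left(-88 + \frac{1}{63}\right) 89 = \left(- \frac{5543}{63}\right) 89 = - \frac{493327}{63}$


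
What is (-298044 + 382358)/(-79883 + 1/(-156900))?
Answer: -13228866600/12533642701 ≈ -1.0555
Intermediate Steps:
(-298044 + 382358)/(-79883 + 1/(-156900)) = 84314/(-79883 - 1/156900) = 84314/(-12533642701/156900) = 84314*(-156900/12533642701) = -13228866600/12533642701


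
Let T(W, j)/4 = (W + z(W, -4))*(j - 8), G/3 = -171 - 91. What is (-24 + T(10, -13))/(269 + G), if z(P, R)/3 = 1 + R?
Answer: 108/517 ≈ 0.20890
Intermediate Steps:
z(P, R) = 3 + 3*R (z(P, R) = 3*(1 + R) = 3 + 3*R)
G = -786 (G = 3*(-171 - 91) = 3*(-262) = -786)
T(W, j) = 4*(-9 + W)*(-8 + j) (T(W, j) = 4*((W + (3 + 3*(-4)))*(j - 8)) = 4*((W + (3 - 12))*(-8 + j)) = 4*((W - 9)*(-8 + j)) = 4*((-9 + W)*(-8 + j)) = 4*(-9 + W)*(-8 + j))
(-24 + T(10, -13))/(269 + G) = (-24 + (288 - 36*(-13) - 32*10 + 4*10*(-13)))/(269 - 786) = (-24 + (288 + 468 - 320 - 520))/(-517) = (-24 - 84)*(-1/517) = -108*(-1/517) = 108/517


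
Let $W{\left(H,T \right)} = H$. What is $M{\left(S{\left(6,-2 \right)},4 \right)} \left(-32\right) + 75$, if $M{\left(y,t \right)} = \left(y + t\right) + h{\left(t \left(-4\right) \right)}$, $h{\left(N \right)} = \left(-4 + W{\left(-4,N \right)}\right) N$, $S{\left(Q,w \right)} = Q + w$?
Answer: $-4277$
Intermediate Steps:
$h{\left(N \right)} = - 8 N$ ($h{\left(N \right)} = \left(-4 - 4\right) N = - 8 N$)
$M{\left(y,t \right)} = y + 33 t$ ($M{\left(y,t \right)} = \left(y + t\right) - 8 t \left(-4\right) = \left(t + y\right) - 8 \left(- 4 t\right) = \left(t + y\right) + 32 t = y + 33 t$)
$M{\left(S{\left(6,-2 \right)},4 \right)} \left(-32\right) + 75 = \left(\left(6 - 2\right) + 33 \cdot 4\right) \left(-32\right) + 75 = \left(4 + 132\right) \left(-32\right) + 75 = 136 \left(-32\right) + 75 = -4352 + 75 = -4277$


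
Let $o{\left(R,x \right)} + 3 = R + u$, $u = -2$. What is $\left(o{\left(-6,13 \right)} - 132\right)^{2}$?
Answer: $20449$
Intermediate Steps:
$o{\left(R,x \right)} = -5 + R$ ($o{\left(R,x \right)} = -3 + \left(R - 2\right) = -3 + \left(-2 + R\right) = -5 + R$)
$\left(o{\left(-6,13 \right)} - 132\right)^{2} = \left(\left(-5 - 6\right) - 132\right)^{2} = \left(-11 - 132\right)^{2} = \left(-143\right)^{2} = 20449$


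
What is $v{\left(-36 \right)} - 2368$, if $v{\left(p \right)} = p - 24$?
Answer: $-2428$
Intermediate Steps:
$v{\left(p \right)} = -24 + p$
$v{\left(-36 \right)} - 2368 = \left(-24 - 36\right) - 2368 = -60 - 2368 = -2428$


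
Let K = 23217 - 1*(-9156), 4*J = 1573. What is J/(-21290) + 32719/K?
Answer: 2735427311/2756884680 ≈ 0.99222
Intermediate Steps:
J = 1573/4 (J = (1/4)*1573 = 1573/4 ≈ 393.25)
K = 32373 (K = 23217 + 9156 = 32373)
J/(-21290) + 32719/K = (1573/4)/(-21290) + 32719/32373 = (1573/4)*(-1/21290) + 32719*(1/32373) = -1573/85160 + 32719/32373 = 2735427311/2756884680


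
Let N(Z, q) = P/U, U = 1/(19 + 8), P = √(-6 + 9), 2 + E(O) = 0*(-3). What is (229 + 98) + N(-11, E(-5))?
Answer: 327 + 27*√3 ≈ 373.77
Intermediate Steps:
E(O) = -2 (E(O) = -2 + 0*(-3) = -2 + 0 = -2)
P = √3 ≈ 1.7320
U = 1/27 ≈ 0.037037
N(Z, q) = 27*√3 (N(Z, q) = √3/(1/27) = √3*27 = 27*√3)
(229 + 98) + N(-11, E(-5)) = (229 + 98) + 27*√3 = 327 + 27*√3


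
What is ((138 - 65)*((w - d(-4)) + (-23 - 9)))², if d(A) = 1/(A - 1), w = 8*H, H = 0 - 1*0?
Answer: 134722449/25 ≈ 5.3889e+6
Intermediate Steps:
H = 0 (H = 0 + 0 = 0)
w = 0 (w = 8*0 = 0)
d(A) = 1/(-1 + A)
((138 - 65)*((w - d(-4)) + (-23 - 9)))² = ((138 - 65)*((0 - 1/(-1 - 4)) + (-23 - 9)))² = (73*((0 - 1/(-5)) - 32))² = (73*((0 - 1*(-⅕)) - 32))² = (73*((0 + ⅕) - 32))² = (73*(⅕ - 32))² = (73*(-159/5))² = (-11607/5)² = 134722449/25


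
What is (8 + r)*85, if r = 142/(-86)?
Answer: 23205/43 ≈ 539.65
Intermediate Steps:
r = -71/43 (r = 142*(-1/86) = -71/43 ≈ -1.6512)
(8 + r)*85 = (8 - 71/43)*85 = (273/43)*85 = 23205/43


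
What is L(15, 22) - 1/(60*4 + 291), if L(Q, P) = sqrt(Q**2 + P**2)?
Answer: -1/531 + sqrt(709) ≈ 26.625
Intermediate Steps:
L(Q, P) = sqrt(P**2 + Q**2)
L(15, 22) - 1/(60*4 + 291) = sqrt(22**2 + 15**2) - 1/(60*4 + 291) = sqrt(484 + 225) - 1/(240 + 291) = sqrt(709) - 1/531 = -1/531 + sqrt(709)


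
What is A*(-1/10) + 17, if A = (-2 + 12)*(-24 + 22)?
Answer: 19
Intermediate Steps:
A = -20 (A = 10*(-2) = -20)
A*(-1/10) + 17 = -(-20)/10 + 17 = -20*(-⅒) + 17 = 2 + 17 = 19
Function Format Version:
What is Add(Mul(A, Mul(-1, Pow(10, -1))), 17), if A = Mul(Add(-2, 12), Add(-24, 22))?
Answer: 19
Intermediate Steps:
A = -20 (A = Mul(10, -2) = -20)
Add(Mul(A, Mul(-1, Pow(10, -1))), 17) = Add(Mul(-20, Mul(-1, Pow(10, -1))), 17) = Add(Mul(-20, Mul(-1, Rational(1, 10))), 17) = Add(Mul(-20, Rational(-1, 10)), 17) = Add(2, 17) = 19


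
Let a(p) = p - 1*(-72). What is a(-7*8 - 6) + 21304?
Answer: 21314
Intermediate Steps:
a(p) = 72 + p (a(p) = p + 72 = 72 + p)
a(-7*8 - 6) + 21304 = (72 + (-7*8 - 6)) + 21304 = (72 + (-56 - 6)) + 21304 = (72 - 62) + 21304 = 10 + 21304 = 21314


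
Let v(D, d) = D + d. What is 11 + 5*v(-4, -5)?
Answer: -34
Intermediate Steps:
11 + 5*v(-4, -5) = 11 + 5*(-4 - 5) = 11 + 5*(-9) = 11 - 45 = -34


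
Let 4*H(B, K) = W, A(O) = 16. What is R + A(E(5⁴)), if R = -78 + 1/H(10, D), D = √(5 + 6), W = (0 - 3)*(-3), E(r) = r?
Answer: -554/9 ≈ -61.556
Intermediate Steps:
W = 9 (W = -3*(-3) = 9)
D = √11 ≈ 3.3166
H(B, K) = 9/4 (H(B, K) = (¼)*9 = 9/4)
R = -698/9 (R = -78 + 1/(9/4) = -78 + 4/9 = -698/9 ≈ -77.556)
R + A(E(5⁴)) = -698/9 + 16 = -554/9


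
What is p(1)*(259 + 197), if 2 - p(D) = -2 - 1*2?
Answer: 2736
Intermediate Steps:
p(D) = 6 (p(D) = 2 - (-2 - 1*2) = 2 - (-2 - 2) = 2 - 1*(-4) = 2 + 4 = 6)
p(1)*(259 + 197) = 6*(259 + 197) = 6*456 = 2736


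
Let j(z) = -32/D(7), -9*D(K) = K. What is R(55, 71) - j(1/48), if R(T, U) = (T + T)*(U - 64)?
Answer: 5102/7 ≈ 728.86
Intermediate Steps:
D(K) = -K/9
R(T, U) = 2*T*(-64 + U) (R(T, U) = (2*T)*(-64 + U) = 2*T*(-64 + U))
j(z) = 288/7 (j(z) = -32/((-1/9*7)) = -32/(-7/9) = -32*(-9/7) = 288/7)
R(55, 71) - j(1/48) = 2*55*(-64 + 71) - 1*288/7 = 2*55*7 - 288/7 = 770 - 288/7 = 5102/7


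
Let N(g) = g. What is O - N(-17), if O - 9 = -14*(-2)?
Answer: 54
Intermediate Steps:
O = 37 (O = 9 - 14*(-2) = 9 + 28 = 37)
O - N(-17) = 37 - 1*(-17) = 37 + 17 = 54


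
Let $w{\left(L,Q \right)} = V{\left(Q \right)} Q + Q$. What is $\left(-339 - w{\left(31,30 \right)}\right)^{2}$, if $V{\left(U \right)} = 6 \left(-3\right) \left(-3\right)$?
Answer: $3956121$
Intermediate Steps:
$V{\left(U \right)} = 54$ ($V{\left(U \right)} = \left(-18\right) \left(-3\right) = 54$)
$w{\left(L,Q \right)} = 55 Q$ ($w{\left(L,Q \right)} = 54 Q + Q = 55 Q$)
$\left(-339 - w{\left(31,30 \right)}\right)^{2} = \left(-339 - 55 \cdot 30\right)^{2} = \left(-339 - 1650\right)^{2} = \left(-1989\right)^{2} = 3956121$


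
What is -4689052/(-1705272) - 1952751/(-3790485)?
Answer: 195405119199/59850073490 ≈ 3.2649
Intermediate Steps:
-4689052/(-1705272) - 1952751/(-3790485) = -4689052*(-1/1705272) - 1952751*(-1/3790485) = 1172263/426318 + 650917/1263495 = 195405119199/59850073490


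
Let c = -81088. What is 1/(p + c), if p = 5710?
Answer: -1/75378 ≈ -1.3266e-5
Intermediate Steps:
1/(p + c) = 1/(5710 - 81088) = 1/(-75378) = -1/75378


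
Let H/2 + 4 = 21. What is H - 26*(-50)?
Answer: 1334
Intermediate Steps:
H = 34 (H = -8 + 2*21 = -8 + 42 = 34)
H - 26*(-50) = 34 - 26*(-50) = 34 + 1300 = 1334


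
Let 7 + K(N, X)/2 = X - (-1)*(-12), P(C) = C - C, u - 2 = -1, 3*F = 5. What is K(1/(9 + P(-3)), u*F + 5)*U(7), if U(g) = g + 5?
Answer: -296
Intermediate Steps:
F = 5/3 (F = (⅓)*5 = 5/3 ≈ 1.6667)
u = 1 (u = 2 - 1 = 1)
P(C) = 0
U(g) = 5 + g
K(N, X) = -38 + 2*X (K(N, X) = -14 + 2*(X - (-1)*(-12)) = -14 + 2*(X - 1*12) = -14 + 2*(X - 12) = -14 + 2*(-12 + X) = -14 + (-24 + 2*X) = -38 + 2*X)
K(1/(9 + P(-3)), u*F + 5)*U(7) = (-38 + 2*(1*(5/3) + 5))*(5 + 7) = (-38 + 2*(5/3 + 5))*12 = (-38 + 2*(20/3))*12 = (-38 + 40/3)*12 = -74/3*12 = -296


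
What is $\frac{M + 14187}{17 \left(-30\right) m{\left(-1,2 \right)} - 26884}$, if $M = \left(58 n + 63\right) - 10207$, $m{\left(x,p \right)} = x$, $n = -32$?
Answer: $- \frac{2187}{26374} \approx -0.082923$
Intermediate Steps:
$M = -12000$ ($M = \left(58 \left(-32\right) + 63\right) - 10207 = \left(-1856 + 63\right) - 10207 = -1793 - 10207 = -12000$)
$\frac{M + 14187}{17 \left(-30\right) m{\left(-1,2 \right)} - 26884} = \frac{-12000 + 14187}{17 \left(-30\right) \left(-1\right) - 26884} = \frac{2187}{\left(-510\right) \left(-1\right) - 26884} = \frac{2187}{510 - 26884} = \frac{2187}{-26374} = 2187 \left(- \frac{1}{26374}\right) = - \frac{2187}{26374}$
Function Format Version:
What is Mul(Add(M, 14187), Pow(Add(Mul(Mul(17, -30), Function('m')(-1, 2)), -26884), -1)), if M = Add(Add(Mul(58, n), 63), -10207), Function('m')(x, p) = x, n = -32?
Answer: Rational(-2187, 26374) ≈ -0.082923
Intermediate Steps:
M = -12000 (M = Add(Add(Mul(58, -32), 63), -10207) = Add(Add(-1856, 63), -10207) = Add(-1793, -10207) = -12000)
Mul(Add(M, 14187), Pow(Add(Mul(Mul(17, -30), Function('m')(-1, 2)), -26884), -1)) = Mul(Add(-12000, 14187), Pow(Add(Mul(Mul(17, -30), -1), -26884), -1)) = Mul(2187, Pow(Add(Mul(-510, -1), -26884), -1)) = Mul(2187, Pow(Add(510, -26884), -1)) = Mul(2187, Pow(-26374, -1)) = Mul(2187, Rational(-1, 26374)) = Rational(-2187, 26374)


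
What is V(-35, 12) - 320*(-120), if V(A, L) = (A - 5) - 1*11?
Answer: 38349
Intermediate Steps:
V(A, L) = -16 + A (V(A, L) = (-5 + A) - 11 = -16 + A)
V(-35, 12) - 320*(-120) = (-16 - 35) - 320*(-120) = -51 + 38400 = 38349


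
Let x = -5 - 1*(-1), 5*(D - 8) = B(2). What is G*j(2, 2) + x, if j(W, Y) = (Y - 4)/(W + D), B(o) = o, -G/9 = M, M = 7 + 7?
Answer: 263/13 ≈ 20.231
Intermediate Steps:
M = 14
G = -126 (G = -9*14 = -126)
D = 42/5 (D = 8 + (1/5)*2 = 8 + 2/5 = 42/5 ≈ 8.4000)
x = -4 (x = -5 + 1 = -4)
j(W, Y) = (-4 + Y)/(42/5 + W) (j(W, Y) = (Y - 4)/(W + 42/5) = (-4 + Y)/(42/5 + W))
G*j(2, 2) + x = -630*(-4 + 2)/(42 + 5*2) - 4 = -630*(-2)/(42 + 10) - 4 = -630*(-2)/52 - 4 = -126*(-5/26) - 4 = 315/13 - 4 = 263/13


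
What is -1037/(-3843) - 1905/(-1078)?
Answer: 19763/9702 ≈ 2.0370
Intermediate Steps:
-1037/(-3843) - 1905/(-1078) = -1037*(-1/3843) - 1905*(-1/1078) = 17/63 + 1905/1078 = 19763/9702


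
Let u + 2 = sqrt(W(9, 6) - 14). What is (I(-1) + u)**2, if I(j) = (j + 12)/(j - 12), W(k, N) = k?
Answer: 524/169 - 74*I*sqrt(5)/13 ≈ 3.1006 - 12.728*I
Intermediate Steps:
I(j) = (12 + j)/(-12 + j)
u = -2 + I*sqrt(5) (u = -2 + sqrt(9 - 14) = -2 + sqrt(-5) = -2 + I*sqrt(5) ≈ -2.0 + 2.2361*I)
(I(-1) + u)**2 = ((12 - 1)/(-12 - 1) + (-2 + I*sqrt(5)))**2 = (11/(-13) + (-2 + I*sqrt(5)))**2 = (-1/13*11 + (-2 + I*sqrt(5)))**2 = (-11/13 + (-2 + I*sqrt(5)))**2 = (-37/13 + I*sqrt(5))**2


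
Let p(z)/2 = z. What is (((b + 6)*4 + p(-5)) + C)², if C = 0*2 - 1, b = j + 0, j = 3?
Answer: 625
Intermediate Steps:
b = 3 (b = 3 + 0 = 3)
p(z) = 2*z
C = -1 (C = 0 - 1 = -1)
(((b + 6)*4 + p(-5)) + C)² = (((3 + 6)*4 + 2*(-5)) - 1)² = ((9*4 - 10) - 1)² = ((36 - 10) - 1)² = (26 - 1)² = 25² = 625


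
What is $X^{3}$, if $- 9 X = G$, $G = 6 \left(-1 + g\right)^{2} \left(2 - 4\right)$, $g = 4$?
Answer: $1728$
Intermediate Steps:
$G = -108$ ($G = 6 \left(-1 + 4\right)^{2} \left(2 - 4\right) = 6 \cdot 3^{2} \left(-2\right) = 6 \cdot 9 \left(-2\right) = 54 \left(-2\right) = -108$)
$X = 12$ ($X = \left(- \frac{1}{9}\right) \left(-108\right) = 12$)
$X^{3} = 12^{3} = 1728$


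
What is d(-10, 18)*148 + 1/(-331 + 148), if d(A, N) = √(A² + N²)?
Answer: -1/183 + 296*√106 ≈ 3047.5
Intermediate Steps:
d(-10, 18)*148 + 1/(-331 + 148) = √((-10)² + 18²)*148 + 1/(-331 + 148) = √(100 + 324)*148 + 1/(-183) = √424*148 - 1/183 = (2*√106)*148 - 1/183 = 296*√106 - 1/183 = -1/183 + 296*√106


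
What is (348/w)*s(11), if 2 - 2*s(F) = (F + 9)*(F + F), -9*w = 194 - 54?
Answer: 171477/35 ≈ 4899.3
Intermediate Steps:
w = -140/9 (w = -(194 - 54)/9 = -⅑*140 = -140/9 ≈ -15.556)
s(F) = 1 - F*(9 + F) (s(F) = 1 - (F + 9)*(F + F)/2 = 1 - (9 + F)*2*F/2 = 1 - F*(9 + F))
(348/w)*s(11) = (348/(-140/9))*(1 - 1*11² - 9*11) = (348*(-9/140))*(1 - 1*121 - 99) = -783*(1 - 121 - 99)/35 = -783/35*(-219) = 171477/35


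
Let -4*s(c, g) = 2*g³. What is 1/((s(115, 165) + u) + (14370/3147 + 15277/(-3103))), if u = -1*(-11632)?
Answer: -6510094/14546354915873 ≈ -4.4754e-7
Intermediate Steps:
u = 11632
s(c, g) = -g³/2
1/((s(115, 165) + u) + (14370/3147 + 15277/(-3103))) = 1/((-½*165³ + 11632) + (14370/3147 + 15277/(-3103))) = 1/((-½*4492125 + 11632) + (14370*(1/3147) + 15277*(-1/3103))) = 1/((-4492125/2 + 11632) + (4790/1049 - 15277/3103)) = 1/(-4468861/2 - 1162203/3255047) = 1/(-14546354915873/6510094) = -6510094/14546354915873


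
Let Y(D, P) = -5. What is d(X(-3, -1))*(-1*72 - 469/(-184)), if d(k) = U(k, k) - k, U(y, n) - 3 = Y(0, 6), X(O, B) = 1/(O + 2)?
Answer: 12779/184 ≈ 69.451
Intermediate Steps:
X(O, B) = 1/(2 + O)
U(y, n) = -2 (U(y, n) = 3 - 5 = -2)
d(k) = -2 - k
d(X(-3, -1))*(-1*72 - 469/(-184)) = (-2 - 1/(2 - 3))*(-1*72 - 469/(-184)) = (-2 - 1/(-1))*(-72 - 469*(-1/184)) = (-2 - 1*(-1))*(-72 + 469/184) = (-2 + 1)*(-12779/184) = -1*(-12779/184) = 12779/184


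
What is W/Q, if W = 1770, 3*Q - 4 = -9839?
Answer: -1062/1967 ≈ -0.53991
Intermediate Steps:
Q = -9835/3 (Q = 4/3 + (⅓)*(-9839) = 4/3 - 9839/3 = -9835/3 ≈ -3278.3)
W/Q = 1770/(-9835/3) = 1770*(-3/9835) = -1062/1967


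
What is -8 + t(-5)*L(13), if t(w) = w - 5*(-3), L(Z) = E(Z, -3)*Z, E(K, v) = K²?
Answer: 21962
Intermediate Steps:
L(Z) = Z³ (L(Z) = Z²*Z = Z³)
t(w) = 15 + w (t(w) = w + 15 = 15 + w)
-8 + t(-5)*L(13) = -8 + (15 - 5)*13³ = -8 + 10*2197 = -8 + 21970 = 21962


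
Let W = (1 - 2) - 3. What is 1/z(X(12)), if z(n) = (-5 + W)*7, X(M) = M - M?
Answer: -1/63 ≈ -0.015873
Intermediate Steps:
X(M) = 0
W = -4 (W = -1 - 3 = -4)
z(n) = -63 (z(n) = (-5 - 4)*7 = -9*7 = -63)
1/z(X(12)) = 1/(-63) = -1/63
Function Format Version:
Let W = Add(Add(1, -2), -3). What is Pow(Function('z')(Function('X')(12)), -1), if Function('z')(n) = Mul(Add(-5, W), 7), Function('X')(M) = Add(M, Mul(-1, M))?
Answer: Rational(-1, 63) ≈ -0.015873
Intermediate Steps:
Function('X')(M) = 0
W = -4 (W = Add(-1, -3) = -4)
Function('z')(n) = -63 (Function('z')(n) = Mul(Add(-5, -4), 7) = Mul(-9, 7) = -63)
Pow(Function('z')(Function('X')(12)), -1) = Pow(-63, -1) = Rational(-1, 63)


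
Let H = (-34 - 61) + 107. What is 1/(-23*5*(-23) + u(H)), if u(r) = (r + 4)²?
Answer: 1/2901 ≈ 0.00034471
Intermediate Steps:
H = 12 (H = -95 + 107 = 12)
u(r) = (4 + r)²
1/(-23*5*(-23) + u(H)) = 1/(-23*5*(-23) + (4 + 12)²) = 1/(-115*(-23) + 16²) = 1/(2645 + 256) = 1/2901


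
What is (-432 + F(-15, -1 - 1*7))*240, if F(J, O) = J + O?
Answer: -109200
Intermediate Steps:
(-432 + F(-15, -1 - 1*7))*240 = (-432 + (-15 + (-1 - 1*7)))*240 = (-432 + (-15 + (-1 - 7)))*240 = (-432 + (-15 - 8))*240 = (-432 - 23)*240 = -455*240 = -109200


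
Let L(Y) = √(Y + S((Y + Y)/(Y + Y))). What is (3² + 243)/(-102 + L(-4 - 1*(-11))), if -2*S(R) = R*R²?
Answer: -51408/20795 - 252*√26/20795 ≈ -2.5339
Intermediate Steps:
S(R) = -R³/2 (S(R) = -R*R²/2 = -R³/2)
L(Y) = √(-½ + Y) (L(Y) = √(Y - ((Y + Y)/(Y + Y))³/2) = √(Y - ((2*Y)/((2*Y)))³/2) = √(Y - ((2*Y)*(1/(2*Y)))³/2) = √(Y - ½*1³) = √(Y - ½*1) = √(Y - ½) = √(-½ + Y))
(3² + 243)/(-102 + L(-4 - 1*(-11))) = (3² + 243)/(-102 + √(-2 + 4*(-4 - 1*(-11)))/2) = (9 + 243)/(-102 + √(-2 + 4*(-4 + 11))/2) = 252/(-102 + √(-2 + 4*7)/2) = 252/(-102 + √(-2 + 28)/2) = 252/(-102 + √26/2)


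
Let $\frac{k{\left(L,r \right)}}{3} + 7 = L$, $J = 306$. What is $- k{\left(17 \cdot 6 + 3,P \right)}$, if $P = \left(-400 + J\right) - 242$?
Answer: $-294$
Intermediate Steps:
$P = -336$ ($P = \left(-400 + 306\right) - 242 = -94 - 242 = -336$)
$k{\left(L,r \right)} = -21 + 3 L$
$- k{\left(17 \cdot 6 + 3,P \right)} = - (-21 + 3 \left(17 \cdot 6 + 3\right)) = - (-21 + 3 \left(102 + 3\right)) = - (-21 + 3 \cdot 105) = - (-21 + 315) = \left(-1\right) 294 = -294$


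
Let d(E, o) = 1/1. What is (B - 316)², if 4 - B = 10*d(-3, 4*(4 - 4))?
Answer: 103684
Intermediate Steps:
d(E, o) = 1
B = -6 (B = 4 - 10 = -6)
(B - 316)² = (-6 - 316)² = (-322)² = 103684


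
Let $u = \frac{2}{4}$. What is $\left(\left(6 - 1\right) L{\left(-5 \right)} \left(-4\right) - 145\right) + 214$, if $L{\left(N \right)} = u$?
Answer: $59$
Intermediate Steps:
$u = \frac{1}{2}$ ($u = 2 \cdot \frac{1}{4} = \frac{1}{2} \approx 0.5$)
$L{\left(N \right)} = \frac{1}{2}$
$\left(\left(6 - 1\right) L{\left(-5 \right)} \left(-4\right) - 145\right) + 214 = \left(\left(6 - 1\right) \frac{1}{2} \left(-4\right) - 145\right) + 214 = \left(5 \cdot \frac{1}{2} \left(-4\right) - 145\right) + 214 = \left(\frac{5}{2} \left(-4\right) - 145\right) + 214 = \left(-10 - 145\right) + 214 = -155 + 214 = 59$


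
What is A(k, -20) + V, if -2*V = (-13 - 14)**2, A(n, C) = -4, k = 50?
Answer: -737/2 ≈ -368.50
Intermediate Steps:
V = -729/2 (V = -(-13 - 14)**2/2 = -1/2*(-27)**2 = -1/2*729 = -729/2 ≈ -364.50)
A(k, -20) + V = -4 - 729/2 = -737/2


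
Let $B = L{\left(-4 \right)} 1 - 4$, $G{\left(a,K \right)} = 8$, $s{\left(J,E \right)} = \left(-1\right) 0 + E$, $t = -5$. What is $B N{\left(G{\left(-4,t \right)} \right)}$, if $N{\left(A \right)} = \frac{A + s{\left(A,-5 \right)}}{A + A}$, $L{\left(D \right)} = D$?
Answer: $- \frac{3}{2} \approx -1.5$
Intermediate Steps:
$s{\left(J,E \right)} = E$ ($s{\left(J,E \right)} = 0 + E = E$)
$B = -8$ ($B = \left(-4\right) 1 - 4 = -4 - 4 = -8$)
$N{\left(A \right)} = \frac{-5 + A}{2 A}$ ($N{\left(A \right)} = \frac{A - 5}{A + A} = \frac{-5 + A}{2 A}$)
$B N{\left(G{\left(-4,t \right)} \right)} = - 8 \frac{-5 + 8}{2 \cdot 8} = - 8 \cdot \frac{1}{2} \cdot \frac{1}{8} \cdot 3 = \left(-8\right) \frac{3}{16} = - \frac{3}{2}$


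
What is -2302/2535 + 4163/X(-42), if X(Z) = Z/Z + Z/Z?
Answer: 10548601/5070 ≈ 2080.6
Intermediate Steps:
X(Z) = 2 (X(Z) = 1 + 1 = 2)
-2302/2535 + 4163/X(-42) = -2302/2535 + 4163/2 = 10548601/5070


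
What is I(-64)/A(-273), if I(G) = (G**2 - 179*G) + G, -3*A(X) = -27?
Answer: 15488/9 ≈ 1720.9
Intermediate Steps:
A(X) = 9 (A(X) = -1/3*(-27) = 9)
I(G) = G**2 - 178*G
I(-64)/A(-273) = -64*(-178 - 64)/9 = -64*(-242)*(1/9) = 15488*(1/9) = 15488/9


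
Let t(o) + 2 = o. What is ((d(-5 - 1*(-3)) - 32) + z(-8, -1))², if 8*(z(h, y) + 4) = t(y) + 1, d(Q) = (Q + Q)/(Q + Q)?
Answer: 19881/16 ≈ 1242.6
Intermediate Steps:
t(o) = -2 + o
d(Q) = 1 (d(Q) = (2*Q)/((2*Q)) = (2*Q)*(1/(2*Q)) = 1)
z(h, y) = -33/8 + y/8 (z(h, y) = -4 + ((-2 + y) + 1)/8 = -4 + (-1 + y)/8 = -4 + (-⅛ + y/8) = -33/8 + y/8)
((d(-5 - 1*(-3)) - 32) + z(-8, -1))² = ((1 - 32) + (-33/8 + (⅛)*(-1)))² = (-31 + (-33/8 - ⅛))² = (-31 - 17/4)² = (-141/4)² = 19881/16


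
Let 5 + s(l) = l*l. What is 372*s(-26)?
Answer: 249612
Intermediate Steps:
s(l) = -5 + l**2 (s(l) = -5 + l*l = -5 + l**2)
372*s(-26) = 372*(-5 + (-26)**2) = 372*(-5 + 676) = 372*671 = 249612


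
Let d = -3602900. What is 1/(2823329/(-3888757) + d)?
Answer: -3888757/14010805418629 ≈ -2.7755e-7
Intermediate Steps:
1/(2823329/(-3888757) + d) = 1/(2823329/(-3888757) - 3602900) = 1/(2823329*(-1/3888757) - 3602900) = 1/(-2823329/3888757 - 3602900) = 1/(-14010805418629/3888757) = -3888757/14010805418629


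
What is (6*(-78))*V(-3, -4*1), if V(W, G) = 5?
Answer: -2340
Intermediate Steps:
(6*(-78))*V(-3, -4*1) = (6*(-78))*5 = -468*5 = -2340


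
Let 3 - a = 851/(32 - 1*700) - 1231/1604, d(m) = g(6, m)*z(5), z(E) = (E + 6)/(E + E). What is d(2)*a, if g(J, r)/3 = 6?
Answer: 33423192/334835 ≈ 99.820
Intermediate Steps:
g(J, r) = 18 (g(J, r) = 3*6 = 18)
z(E) = (6 + E)/(2*E) (z(E) = (6 + E)/((2*E)) = (6 + E)*(1/(2*E)) = (6 + E)/(2*E))
d(m) = 99/5 (d(m) = 18*((1/2)*(6 + 5)/5) = 18*((1/2)*(1/5)*11) = 18*(11/10) = 99/5)
a = 337608/66967 (a = 3 - (851/(32 - 1*700) - 1231/1604) = 3 - (851/(32 - 700) - 1231*1/1604) = 3 - (851/(-668) - 1231/1604) = 3 - (851*(-1/668) - 1231/1604) = 3 - (-851/668 - 1231/1604) = 3 - 1*(-136707/66967) = 3 + 136707/66967 = 337608/66967 ≈ 5.0414)
d(2)*a = (99/5)*(337608/66967) = 33423192/334835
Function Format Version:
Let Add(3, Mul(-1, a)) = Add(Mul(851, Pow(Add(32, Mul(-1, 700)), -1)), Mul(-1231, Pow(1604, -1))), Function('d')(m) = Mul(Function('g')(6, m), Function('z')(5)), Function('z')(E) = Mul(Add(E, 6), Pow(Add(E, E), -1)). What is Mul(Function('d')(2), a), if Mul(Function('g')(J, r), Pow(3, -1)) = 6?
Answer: Rational(33423192, 334835) ≈ 99.820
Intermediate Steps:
Function('g')(J, r) = 18 (Function('g')(J, r) = Mul(3, 6) = 18)
Function('z')(E) = Mul(Rational(1, 2), Pow(E, -1), Add(6, E)) (Function('z')(E) = Mul(Add(6, E), Pow(Mul(2, E), -1)) = Mul(Add(6, E), Mul(Rational(1, 2), Pow(E, -1))) = Mul(Rational(1, 2), Pow(E, -1), Add(6, E)))
Function('d')(m) = Rational(99, 5) (Function('d')(m) = Mul(18, Mul(Rational(1, 2), Pow(5, -1), Add(6, 5))) = Mul(18, Mul(Rational(1, 2), Rational(1, 5), 11)) = Mul(18, Rational(11, 10)) = Rational(99, 5))
a = Rational(337608, 66967) (a = Add(3, Mul(-1, Add(Mul(851, Pow(Add(32, Mul(-1, 700)), -1)), Mul(-1231, Pow(1604, -1))))) = Add(3, Mul(-1, Add(Mul(851, Pow(Add(32, -700), -1)), Mul(-1231, Rational(1, 1604))))) = Add(3, Mul(-1, Add(Mul(851, Pow(-668, -1)), Rational(-1231, 1604)))) = Add(3, Mul(-1, Add(Mul(851, Rational(-1, 668)), Rational(-1231, 1604)))) = Add(3, Mul(-1, Add(Rational(-851, 668), Rational(-1231, 1604)))) = Add(3, Mul(-1, Rational(-136707, 66967))) = Add(3, Rational(136707, 66967)) = Rational(337608, 66967) ≈ 5.0414)
Mul(Function('d')(2), a) = Mul(Rational(99, 5), Rational(337608, 66967)) = Rational(33423192, 334835)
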